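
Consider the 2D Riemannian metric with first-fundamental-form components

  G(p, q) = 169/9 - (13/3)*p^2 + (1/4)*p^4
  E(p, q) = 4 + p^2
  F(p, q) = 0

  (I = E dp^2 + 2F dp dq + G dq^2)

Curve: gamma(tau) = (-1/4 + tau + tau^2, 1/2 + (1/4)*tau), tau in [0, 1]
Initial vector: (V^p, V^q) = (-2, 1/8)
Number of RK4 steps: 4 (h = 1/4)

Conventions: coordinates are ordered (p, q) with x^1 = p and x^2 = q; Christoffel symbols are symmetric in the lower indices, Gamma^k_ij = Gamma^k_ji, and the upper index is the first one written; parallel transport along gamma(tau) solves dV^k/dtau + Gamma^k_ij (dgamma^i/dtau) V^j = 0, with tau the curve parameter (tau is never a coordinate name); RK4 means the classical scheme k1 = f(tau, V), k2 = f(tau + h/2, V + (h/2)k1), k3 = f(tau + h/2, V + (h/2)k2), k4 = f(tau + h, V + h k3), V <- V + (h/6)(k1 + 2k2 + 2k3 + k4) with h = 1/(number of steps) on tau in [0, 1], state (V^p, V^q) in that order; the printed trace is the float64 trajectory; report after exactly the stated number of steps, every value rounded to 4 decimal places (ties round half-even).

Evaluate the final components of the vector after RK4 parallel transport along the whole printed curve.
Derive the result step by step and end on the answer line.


gamma'(tau) = (1 + 2*tau, 1/4); f(tau, V)^k = -Gamma^k_ij(gamma(tau)) gamma'^i(tau) V^j; h = 1/4; intermediate values shown to 6 dp
curve data and Christoffel symbols at the stage parameters:
  tau = 0.000000: gamma = (-0.250000, 0.500000), gamma' = (1.000000, 0.250000); Gamma_ppp = -0.061538, Gamma_ppq = 0.000000, Gamma_pqq = -0.264744, Gamma_qpp = 0.000000, Gamma_qpq = 0.058111, Gamma_qqq = 0.000000
  tau = 0.125000: gamma = (-0.109375, 0.531250), gamma' = (1.250000, 0.250000); Gamma_ppp = -0.027262, Gamma_ppq = 0.000000, Gamma_pqq = -0.117973, Gamma_qpp = 0.000000, Gamma_qpq = 0.025275, Gamma_qqq = 0.000000
  tau = 0.250000: gamma = (0.062500, 0.562500), gamma' = (1.500000, 0.250000); Gamma_ppp = 0.015610, Gamma_ppq = 0.000000, Gamma_pqq = 0.067612, Gamma_qpp = 0.000000, Gamma_qpq = -0.014430, Gamma_qqq = 0.000000
  tau = 0.375000: gamma = (0.265625, 0.593750), gamma' = (1.750000, 0.250000); Gamma_ppp = 0.065255, Gamma_ppq = 0.000000, Gamma_pqq = 0.280470, Gamma_qpp = 0.000000, Gamma_qpq = -0.061801, Gamma_qqq = 0.000000
  tau = 0.500000: gamma = (0.500000, 0.625000), gamma' = (2.000000, 0.250000); Gamma_ppp = 0.117647, Gamma_ppq = 0.000000, Gamma_pqq = 0.495098, Gamma_qpp = 0.000000, Gamma_qpq = -0.118812, Gamma_qqq = 0.000000
  tau = 0.625000: gamma = (0.765625, 0.656250), gamma' = (2.250000, 0.250000); Gamma_ppp = 0.166942, Gamma_ppq = 0.000000, Gamma_pqq = 0.674485, Gamma_qpp = 0.000000, Gamma_qpq = -0.189500, Gamma_qqq = 0.000000
  tau = 0.750000: gamma = (1.062500, 0.687500), gamma' = (2.500000, 0.250000); Gamma_ppp = 0.207159, Gamma_ppq = 0.000000, Gamma_pqq = 0.780758, Gamma_qpp = 0.000000, Gamma_qpq = -0.281914, Gamma_qqq = 0.000000
  tau = 0.875000: gamma = (1.390625, 0.718750), gamma' = (2.750000, 0.250000); Gamma_ppp = 0.234355, Gamma_ppq = 0.000000, Gamma_pqq = 0.788936, Gamma_qpp = 0.000000, Gamma_qpq = -0.413088, Gamma_qqq = 0.000000
  tau = 1.000000: gamma = (1.750000, 0.750000), gamma' = (3.000000, 0.250000); Gamma_ppp = 0.247788, Gamma_ppq = 0.000000, Gamma_pqq = 0.694322, Gamma_qpp = 0.000000, Gamma_qpq = -0.624535, Gamma_qqq = 0.000000
step 0: V^p = -2.0000, V^q = 0.1250
step 1: k1 = (-0.114804, 0.021792), k2 = (-0.064878, 0.008693), k3 = (-0.064713, 0.008705), k4 = (0.045058, -0.004521); V <- V + (h/6)(k1 + 2k2 + 2k3 + k4): V^p = -2.0137, V^q = 0.1272
step 2: k1 = (0.045001, -0.004512), k2 = (0.220439, -0.017333), k3 = (0.218047, -0.017167), k4 = (0.445778, -0.028995); V <- V + (h/6)(k1 + 2k2 + 2k3 + k4): V^p = -1.9567, V^q = 0.1229
step 3: k1 = (0.445192, -0.028917), k2 = (0.693963, -0.039203), k3 = (0.682499, -0.038278), k4 = (0.902892, -0.046009); V <- V + (h/6)(k1 + 2k2 + 2k3 + k4): V^p = -1.7858, V^q = 0.1133
step 4: k1 = (0.902764, -0.045997), k2 = (1.056989, -0.050575), k3 = (1.044678, -0.049234), k4 = (1.115850, -0.048798); V <- V + (h/6)(k1 + 2k2 + 2k3 + k4): V^p = -1.5266, V^q = 0.1011

Answer: V^p = -1.5266, V^q = 0.1011


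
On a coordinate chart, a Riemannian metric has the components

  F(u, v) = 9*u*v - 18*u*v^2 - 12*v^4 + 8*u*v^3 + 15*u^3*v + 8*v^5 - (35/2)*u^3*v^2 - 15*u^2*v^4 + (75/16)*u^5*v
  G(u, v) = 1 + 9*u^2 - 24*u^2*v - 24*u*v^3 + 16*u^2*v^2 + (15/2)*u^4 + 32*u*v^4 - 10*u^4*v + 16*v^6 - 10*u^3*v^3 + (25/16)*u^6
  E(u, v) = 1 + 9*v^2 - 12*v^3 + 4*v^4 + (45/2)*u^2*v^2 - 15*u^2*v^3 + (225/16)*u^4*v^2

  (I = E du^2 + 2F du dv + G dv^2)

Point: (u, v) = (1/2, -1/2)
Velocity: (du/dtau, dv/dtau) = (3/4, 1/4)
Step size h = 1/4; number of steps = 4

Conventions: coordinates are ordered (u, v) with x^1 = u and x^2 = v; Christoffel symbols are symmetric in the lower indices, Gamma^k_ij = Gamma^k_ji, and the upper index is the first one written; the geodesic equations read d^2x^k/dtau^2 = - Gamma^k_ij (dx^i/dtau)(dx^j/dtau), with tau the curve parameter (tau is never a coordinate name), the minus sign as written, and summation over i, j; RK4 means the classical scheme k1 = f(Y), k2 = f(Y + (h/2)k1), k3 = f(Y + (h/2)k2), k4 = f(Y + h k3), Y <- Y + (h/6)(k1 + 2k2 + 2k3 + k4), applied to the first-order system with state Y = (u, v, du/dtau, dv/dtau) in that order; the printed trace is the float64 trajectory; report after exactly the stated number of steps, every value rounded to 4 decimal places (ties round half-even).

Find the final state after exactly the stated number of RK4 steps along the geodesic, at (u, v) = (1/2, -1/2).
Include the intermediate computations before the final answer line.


f(Y) = (du/dtau, dv/dtau, -Gamma^u_ij Y'^i Y'^j, -Gamma^v_ij Y'^i Y'^j) with the Gammas evaluated at the stage position; h = 0.250000; intermediate values shown to 6 dp
step 0: u = 0.5000, v = -0.5000, du/dtau = 0.7500, dv/dtau = 0.2500
step 1:
  k1: at (u, v) = (0.500000, -0.500000), (du/dtau, dv/dtau) = (0.750000, 0.250000); Gamma_uuu = 0.271384, Gamma_uuv = -0.859384, Gamma_uvv = 0.723692, Gamma_vuu = -0.346960, Gamma_vuv = 1.098706, Gamma_vvv = -0.925226; k1 = (0.750000, 0.250000, 0.124385, -0.159023)
  k2: at (u, v) = (0.593750, -0.468750), (du/dtau, dv/dtau) = (0.765548, 0.230122); Gamma_uuu = 0.259782, Gamma_uuv = -0.771233, Gamma_uvv = 0.623719, Gamma_vuu = -0.375981, Gamma_vuv = 1.116203, Gamma_vvv = -0.902707; k2 = (0.765548, 0.230122, 0.086457, -0.125129)
  k3: at (u, v) = (0.595694, -0.471235), (du/dtau, dv/dtau) = (0.760807, 0.234359); Gamma_uuu = 0.260504, Gamma_uuv = -0.769091, Gamma_uvv = 0.624555, Gamma_vuu = -0.376643, Gamma_vuv = 1.111972, Gamma_vvv = -0.902998; k3 = (0.760807, 0.234359, 0.089171, -0.128926)
  k4: at (u, v) = (0.690202, -0.441410), (du/dtau, dv/dtau) = (0.772293, 0.217769); Gamma_uuu = 0.242100, Gamma_uuv = -0.694214, Gamma_uvv = 0.540249, Gamma_vuu = -0.391263, Gamma_vuv = 1.121933, Gamma_vvv = -0.873107; k4 = (0.772293, 0.217769, 0.063490, -0.102607)
  Y <- Y + (h/6)(k1 + 2k2 + 2k3 + k4): u = 0.6906, v = -0.4418, du/dtau = 0.7725, dv/dtau = 0.2179
step 2:
  k1: at (u, v) = (0.690625, -0.441803), (du/dtau, dv/dtau) = (0.772464, 0.217928); Gamma_uuu = 0.242229, Gamma_uuv = -0.693939, Gamma_uvv = 0.540345, Gamma_vuu = -0.391379, Gamma_vuv = 1.121226, Gamma_vvv = -0.873057; k1 = (0.772464, 0.217928, 0.063436, -0.102497)
  k2: at (u, v) = (0.787183, -0.414562), (du/dtau, dv/dtau) = (0.780393, 0.205115); Gamma_uuu = 0.220486, Gamma_uuv = -0.628974, Gamma_uvv = 0.469442, Gamma_vuu = -0.394308, Gamma_vuv = 1.124828, Gamma_vvv = -0.839529; k2 = (0.780393, 0.205115, 0.047331, -0.084644)
  k3: at (u, v) = (0.788174, -0.416163), (du/dtau, dv/dtau) = (0.778380, 0.207347); Gamma_uuu = 0.221165, Gamma_uuv = -0.628794, Gamma_uvv = 0.470277, Gamma_vuu = -0.394738, Gamma_vuv = 1.122281, Gamma_vvv = -0.839357; k3 = (0.778380, 0.207347, 0.048751, -0.087012)
  k4: at (u, v) = (0.885220, -0.389966), (du/dtau, dv/dtau) = (0.784652, 0.196175); Gamma_uuu = 0.197809, Gamma_uuv = -0.572895, Gamma_uvv = 0.409956, Gamma_vuu = -0.388129, Gamma_vuv = 1.124104, Gamma_vvv = -0.804393; k4 = (0.784652, 0.196175, 0.038807, -0.076145)
  Y <- Y + (h/6)(k1 + 2k2 + 2k3 + k4): u = 0.8854, v = -0.3902, du/dtau = 0.7847, dv/dtau = 0.1962
step 3:
  k1: at (u, v) = (0.885403, -0.390177), (du/dtau, dv/dtau) = (0.784731, 0.196179); Gamma_uuu = 0.197901, Gamma_uuv = -0.572892, Gamma_uvv = 0.410048, Gamma_vuu = -0.388195, Gamma_vuv = 1.123764, Gamma_vvv = -0.804334; k1 = (0.784731, 0.196179, 0.038742, -0.075995)
  k2: at (u, v) = (0.983494, -0.365654), (du/dtau, dv/dtau) = (0.789573, 0.186680); Gamma_uuu = 0.174557, Gamma_uuv = -0.523569, Gamma_uvv = 0.358442, Gamma_vuu = -0.374563, Gamma_vuv = 1.123469, Gamma_vvv = -0.769142; k2 = (0.789573, 0.186680, 0.033031, -0.070877)
  k3: at (u, v) = (0.984099, -0.366842), (du/dtau, dv/dtau) = (0.788860, 0.187320); Gamma_uuu = 0.175150, Gamma_uuv = -0.523920, Gamma_uvv = 0.359106, Gamma_vuu = -0.375014, Gamma_vuv = 1.121768, Gamma_vvv = -0.768884; k3 = (0.788860, 0.187320, 0.033242, -0.071175)
  k4: at (u, v) = (1.082618, -0.343347), (du/dtau, dv/dtau) = (0.793041, 0.178386); Gamma_uuu = 0.152506, Gamma_uuv = -0.479678, Gamma_uvv = 0.314280, Gamma_vuu = -0.356285, Gamma_vuv = 1.120623, Gamma_vvv = -0.734222; k4 = (0.793041, 0.178386, 0.029803, -0.069626)
  Y <- Y + (h/6)(k1 + 2k2 + 2k3 + k4): u = 1.0827, v = -0.3434, du/dtau = 0.7931, dv/dtau = 0.1783
step 4:
  k1: at (u, v) = (1.082679, -0.343403), (du/dtau, dv/dtau) = (0.793110, 0.178274); Gamma_uuu = 0.152532, Gamma_uuv = -0.479692, Gamma_uvv = 0.314302, Gamma_vuu = -0.356307, Gamma_vuv = 1.120536, Gamma_vvv = -0.734195; k1 = (0.793110, 0.178274, 0.029713, -0.069408)
  k2: at (u, v) = (1.181818, -0.321119), (du/dtau, dv/dtau) = (0.796824, 0.169598); Gamma_uuu = 0.131271, Gamma_uuv = -0.439160, Gamma_uvv = 0.275092, Gamma_vuu = -0.334186, Gamma_vuv = 1.118000, Gamma_vvv = -0.700321; k2 = (0.796824, 0.169598, 0.027436, -0.069845)
  k3: at (u, v) = (1.182282, -0.322203), (du/dtau, dv/dtau) = (0.796539, 0.169544); Gamma_uuu = 0.131825, Gamma_uuv = -0.439747, Gamma_uvv = 0.275687, Gamma_vuu = -0.334732, Gamma_vuv = 1.116610, Gamma_vvv = -0.700029; k3 = (0.796539, 0.169544, 0.027210, -0.069091)
  k4: at (u, v) = (1.281814, -0.301017), (du/dtau, dv/dtau) = (0.799912, 0.161001); Gamma_uuu = 0.112287, Gamma_uuv = -0.402200, Gamma_uvv = 0.241137, Gamma_vuu = -0.310637, Gamma_vuv = 1.112668, Gamma_vvv = -0.667096; k4 = (0.799912, 0.161001, 0.025498, -0.070538)
  Y <- Y + (h/6)(k1 + 2k2 + 2k3 + k4): u = 1.2818, v = -0.3010, du/dtau = 0.8000, dv/dtau = 0.1609

Answer: u = 1.2818, v = -0.3010, du/dtau = 0.8000, dv/dtau = 0.1609


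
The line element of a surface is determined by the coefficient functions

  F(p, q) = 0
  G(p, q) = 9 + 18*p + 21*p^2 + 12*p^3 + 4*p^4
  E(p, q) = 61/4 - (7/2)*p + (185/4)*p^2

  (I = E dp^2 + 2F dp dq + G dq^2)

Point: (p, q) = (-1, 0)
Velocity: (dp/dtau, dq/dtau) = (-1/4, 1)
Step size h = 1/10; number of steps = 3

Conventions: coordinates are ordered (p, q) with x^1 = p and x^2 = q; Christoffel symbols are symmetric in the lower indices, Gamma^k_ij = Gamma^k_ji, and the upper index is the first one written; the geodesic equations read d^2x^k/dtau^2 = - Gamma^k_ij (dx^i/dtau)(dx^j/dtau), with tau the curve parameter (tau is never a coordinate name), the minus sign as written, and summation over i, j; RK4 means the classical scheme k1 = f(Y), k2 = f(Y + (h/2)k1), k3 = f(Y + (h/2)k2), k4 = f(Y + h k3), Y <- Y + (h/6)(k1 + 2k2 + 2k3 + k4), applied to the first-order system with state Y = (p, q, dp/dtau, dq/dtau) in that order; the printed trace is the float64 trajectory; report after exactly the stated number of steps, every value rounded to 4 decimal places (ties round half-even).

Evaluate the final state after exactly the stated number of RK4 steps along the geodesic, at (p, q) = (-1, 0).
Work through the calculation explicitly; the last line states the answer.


f(Y) = (dp/dtau, dq/dtau, -Gamma^p_ij Y'^i Y'^j, -Gamma^q_ij Y'^i Y'^j) with the Gammas evaluated at the stage position; h = 0.100000; intermediate values shown to 6 dp
step 0: p = -1.0000, q = 0.0000, dp/dtau = -0.2500, dq/dtau = 1.0000
step 1:
  k1: at (p, q) = (-1.000000, 0.000000), (dp/dtau, dq/dtau) = (-0.250000, 1.000000); Gamma_ppp = -0.738462, Gamma_ppq = 0.000000, Gamma_pqq = 0.030769, Gamma_qpp = 0.000000, Gamma_qpq = -0.500000, Gamma_qqq = 0.000000; k1 = (-0.250000, 1.000000, 0.015385, -0.250000)
  k2: at (p, q) = (-1.012500, 0.050000), (dp/dtau, dq/dtau) = (-0.249231, 0.987500); Gamma_ppp = -0.733728, Gamma_ppq = 0.000000, Gamma_pqq = 0.031922, Gamma_qpp = 0.000000, Gamma_qpq = -0.521658, Gamma_qqq = 0.000000; k2 = (-0.249231, 0.987500, 0.014448, -0.256776)
  k3: at (p, q) = (-1.012462, 0.049375), (dp/dtau, dq/dtau) = (-0.249278, 0.987161); Gamma_ppp = -0.733743, Gamma_ppq = 0.000000, Gamma_pqq = 0.031918, Gamma_qpp = 0.000000, Gamma_qpq = -0.521592, Gamma_qqq = 0.000000; k3 = (-0.249278, 0.987161, 0.014490, -0.256704)
  k4: at (p, q) = (-1.024928, 0.098716), (dp/dtau, dq/dtau) = (-0.248551, 0.974330); Gamma_ppp = -0.729036, Gamma_ppq = 0.000000, Gamma_pqq = 0.033049, Gamma_qpp = 0.000000, Gamma_qpq = -0.542753, Gamma_qqq = 0.000000; k4 = (-0.248551, 0.974330, 0.013664, -0.262878)
  Y <- Y + (h/6)(k1 + 2k2 + 2k3 + k4): p = -1.0249, q = 0.0987, dp/dtau = -0.2486, dq/dtau = 0.9743
step 2:
  k1: at (p, q) = (-1.024926, 0.098728), (dp/dtau, dq/dtau) = (-0.248551, 0.974336); Gamma_ppp = -0.729036, Gamma_ppq = 0.000000, Gamma_pqq = 0.033049, Gamma_qpp = 0.000000, Gamma_qpq = -0.542751, Gamma_qqq = 0.000000; k1 = (-0.248551, 0.974336, 0.013664, -0.262879)
  k2: at (p, q) = (-1.037354, 0.147444), (dp/dtau, dq/dtau) = (-0.247868, 0.961192); Gamma_ppp = -0.724359, Gamma_ppq = 0.000000, Gamma_pqq = 0.034158, Gamma_qpp = 0.000000, Gamma_qpq = -0.563399, Gamma_qqq = 0.000000; k2 = (-0.247868, 0.961192, 0.012945, -0.268458)
  k3: at (p, q) = (-1.037320, 0.146787), (dp/dtau, dq/dtau) = (-0.247904, 0.960913); Gamma_ppp = -0.724372, Gamma_ppq = 0.000000, Gamma_pqq = 0.034155, Gamma_qpp = 0.000000, Gamma_qpq = -0.563343, Gamma_qqq = 0.000000; k3 = (-0.247904, 0.960913, 0.012980, -0.268392)
  k4: at (p, q) = (-1.049717, 0.194819), (dp/dtau, dq/dtau) = (-0.247253, 0.947497); Gamma_ppp = -0.719723, Gamma_ppq = 0.000000, Gamma_pqq = 0.035246, Gamma_qpp = 0.000000, Gamma_qpq = -0.583486, Gamma_qqq = 0.000000; k4 = (-0.247253, 0.947497, 0.012357, -0.273389)
  Y <- Y + (h/6)(k1 + 2k2 + 2k3 + k4): p = -1.0497, q = 0.1948, dp/dtau = -0.2473, dq/dtau = 0.9475
step 3:
  k1: at (p, q) = (-1.049715, 0.194828), (dp/dtau, dq/dtau) = (-0.247253, 0.947503); Gamma_ppp = -0.719724, Gamma_ppq = 0.000000, Gamma_pqq = 0.035246, Gamma_qpp = 0.000000, Gamma_qpq = -0.583484, Gamma_qqq = 0.000000; k1 = (-0.247253, 0.947503, 0.012357, -0.273390)
  k2: at (p, q) = (-1.062078, 0.242203), (dp/dtau, dq/dtau) = (-0.246636, 0.933834); Gamma_ppp = -0.715107, Gamma_ppq = 0.000000, Gamma_pqq = 0.036320, Gamma_qpp = 0.000000, Gamma_qpq = -0.603112, Gamma_qqq = 0.000000; k2 = (-0.246636, 0.933834, 0.011826, -0.277813)
  k3: at (p, q) = (-1.062047, 0.241520), (dp/dtau, dq/dtau) = (-0.246662, 0.933613); Gamma_ppp = -0.715119, Gamma_ppq = 0.000000, Gamma_pqq = 0.036318, Gamma_qpp = 0.000000, Gamma_qpq = -0.603063, Gamma_qqq = 0.000000; k3 = (-0.246662, 0.933613, 0.011854, -0.277755)
  k4: at (p, q) = (-1.074381, 0.288190), (dp/dtau, dq/dtau) = (-0.246068, 0.919728); Gamma_ppp = -0.710534, Gamma_ppq = 0.000000, Gamma_pqq = 0.037376, Gamma_qpp = 0.000000, Gamma_qpq = -0.622181, Gamma_qqq = 0.000000; k4 = (-0.246068, 0.919728, 0.011406, -0.281619)
  Y <- Y + (h/6)(k1 + 2k2 + 2k3 + k4): p = -1.0744, q = 0.2882, dp/dtau = -0.2461, dq/dtau = 0.9197

Answer: p = -1.0744, q = 0.2882, dp/dtau = -0.2461, dq/dtau = 0.9197


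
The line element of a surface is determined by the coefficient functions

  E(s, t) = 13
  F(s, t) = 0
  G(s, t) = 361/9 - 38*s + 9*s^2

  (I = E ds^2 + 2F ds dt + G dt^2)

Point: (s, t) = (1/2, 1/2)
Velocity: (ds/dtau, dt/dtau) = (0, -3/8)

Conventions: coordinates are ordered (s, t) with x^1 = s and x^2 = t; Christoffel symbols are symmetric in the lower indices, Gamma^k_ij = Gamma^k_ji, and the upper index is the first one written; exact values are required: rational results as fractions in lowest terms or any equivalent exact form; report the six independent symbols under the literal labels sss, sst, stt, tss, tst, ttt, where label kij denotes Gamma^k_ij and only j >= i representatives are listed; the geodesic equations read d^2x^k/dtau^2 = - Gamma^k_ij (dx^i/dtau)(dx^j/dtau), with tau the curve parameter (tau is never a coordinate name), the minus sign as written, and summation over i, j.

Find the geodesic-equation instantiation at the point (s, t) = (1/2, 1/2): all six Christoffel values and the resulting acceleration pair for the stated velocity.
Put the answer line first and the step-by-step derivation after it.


Answer: Gamma_sss = 0, Gamma_sst = 0, Gamma_stt = 29/26, Gamma_tss = 0, Gamma_tst = -18/29, Gamma_ttt = 0; accelerations (d^2s/dtau^2, d^2t/dtau^2) = (-261/1664, 0)

E = 13, F = 0, G = 841/36 at the point
E_s = 0, E_t = 0, F_s = 0, F_t = 0, G_s = -29, G_t = 0
EG - F^2 = 10933/36;  g^inv = (36/10933) * [[841/36, 0], [0, 13]]
first-kind symbols [ij,l] = (1/2)(d_i g_jl + d_j g_il - d_l g_ij): [ss,s] = E_s/2 = 0, [ss,t] = F_s - E_t/2 = 0, [st,s] = E_t/2 = 0, [st,t] = G_s/2 = -29/2, [tt,s] = F_t - G_s/2 = 29/2, [tt,t] = G_t/2 = 0
Gamma^s_ij = (G*[ij,s] - F*[ij,t])/(EG - F^2), Gamma^t_ij = (E*[ij,t] - F*[ij,s])/(EG - F^2)
Gamma_sss = 0, Gamma_sst = 0, Gamma_stt = 29/26, Gamma_tss = 0, Gamma_tst = -18/29, Gamma_ttt = 0
d^2s/dtau^2 = -(Gamma_sss*(0)^2 + 2*Gamma_sst*(0)*(-3/8) + Gamma_stt*(-3/8)^2) = -261/1664
d^2t/dtau^2 = -(Gamma_tss*(0)^2 + 2*Gamma_tst*(0)*(-3/8) + Gamma_ttt*(-3/8)^2) = 0


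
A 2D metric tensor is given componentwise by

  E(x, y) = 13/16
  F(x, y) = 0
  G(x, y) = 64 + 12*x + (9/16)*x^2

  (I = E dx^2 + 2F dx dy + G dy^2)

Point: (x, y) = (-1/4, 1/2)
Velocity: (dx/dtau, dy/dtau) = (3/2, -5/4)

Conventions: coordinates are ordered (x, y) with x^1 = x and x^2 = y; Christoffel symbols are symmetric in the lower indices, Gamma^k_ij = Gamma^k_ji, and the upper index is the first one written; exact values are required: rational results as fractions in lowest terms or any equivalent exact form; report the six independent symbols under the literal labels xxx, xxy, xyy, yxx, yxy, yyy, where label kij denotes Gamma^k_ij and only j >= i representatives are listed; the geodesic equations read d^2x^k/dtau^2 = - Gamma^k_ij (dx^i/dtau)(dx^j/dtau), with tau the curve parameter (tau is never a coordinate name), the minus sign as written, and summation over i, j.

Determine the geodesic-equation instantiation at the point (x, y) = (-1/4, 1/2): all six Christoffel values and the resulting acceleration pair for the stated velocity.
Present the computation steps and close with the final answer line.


E = 13/16, F = 0, G = 15625/256 at the point
E_x = 0, E_y = 0, F_x = 0, F_y = 0, G_x = 375/32, G_y = 0
EG - F^2 = 203125/4096;  g^inv = (4096/203125) * [[15625/256, 0], [0, 13/16]]
first-kind symbols [ij,l] = (1/2)(d_i g_jl + d_j g_il - d_l g_ij): [xx,x] = E_x/2 = 0, [xx,y] = F_x - E_y/2 = 0, [xy,x] = E_y/2 = 0, [xy,y] = G_x/2 = 375/64, [yy,x] = F_y - G_x/2 = -375/64, [yy,y] = G_y/2 = 0
Gamma^x_ij = (G*[ij,x] - F*[ij,y])/(EG - F^2), Gamma^y_ij = (E*[ij,y] - F*[ij,x])/(EG - F^2)
Gamma_xxx = 0, Gamma_xxy = 0, Gamma_xyy = -375/52, Gamma_yxx = 0, Gamma_yxy = 12/125, Gamma_yyy = 0
d^2x/dtau^2 = -(Gamma_xxx*(3/2)^2 + 2*Gamma_xxy*(3/2)*(-5/4) + Gamma_xyy*(-5/4)^2) = 9375/832
d^2y/dtau^2 = -(Gamma_yxx*(3/2)^2 + 2*Gamma_yxy*(3/2)*(-5/4) + Gamma_yyy*(-5/4)^2) = 9/25

Answer: Gamma_xxx = 0, Gamma_xxy = 0, Gamma_xyy = -375/52, Gamma_yxx = 0, Gamma_yxy = 12/125, Gamma_yyy = 0; accelerations (d^2x/dtau^2, d^2y/dtau^2) = (9375/832, 9/25)


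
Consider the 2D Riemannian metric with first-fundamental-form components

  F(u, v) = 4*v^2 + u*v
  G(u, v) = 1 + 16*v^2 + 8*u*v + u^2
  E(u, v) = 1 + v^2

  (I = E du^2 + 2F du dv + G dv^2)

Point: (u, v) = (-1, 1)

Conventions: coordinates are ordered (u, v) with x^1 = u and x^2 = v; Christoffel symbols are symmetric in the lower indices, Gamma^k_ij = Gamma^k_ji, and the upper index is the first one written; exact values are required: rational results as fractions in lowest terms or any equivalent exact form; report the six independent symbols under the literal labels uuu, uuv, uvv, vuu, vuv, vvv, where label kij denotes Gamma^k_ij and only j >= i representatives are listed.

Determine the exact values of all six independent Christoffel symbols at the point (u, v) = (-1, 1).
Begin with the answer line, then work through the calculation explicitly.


Answer: Gamma_uuu = 0, Gamma_uuv = 1/11, Gamma_uvv = 4/11, Gamma_vuu = 0, Gamma_vuv = 3/11, Gamma_vvv = 12/11

E = 2, F = 3, G = 10 at the point
E_u = 0, E_v = 2, F_u = 1, F_v = 7, G_u = 6, G_v = 24
EG - F^2 = 11;  g^inv = (1/11) * [[10, -3], [-3, 2]]
first-kind symbols [ij,l] = (1/2)(d_i g_jl + d_j g_il - d_l g_ij): [uu,u] = E_u/2 = 0, [uu,v] = F_u - E_v/2 = 0, [uv,u] = E_v/2 = 1, [uv,v] = G_u/2 = 3, [vv,u] = F_v - G_u/2 = 4, [vv,v] = G_v/2 = 12
Gamma^u_ij = (G*[ij,u] - F*[ij,v])/(EG - F^2), Gamma^v_ij = (E*[ij,v] - F*[ij,u])/(EG - F^2)


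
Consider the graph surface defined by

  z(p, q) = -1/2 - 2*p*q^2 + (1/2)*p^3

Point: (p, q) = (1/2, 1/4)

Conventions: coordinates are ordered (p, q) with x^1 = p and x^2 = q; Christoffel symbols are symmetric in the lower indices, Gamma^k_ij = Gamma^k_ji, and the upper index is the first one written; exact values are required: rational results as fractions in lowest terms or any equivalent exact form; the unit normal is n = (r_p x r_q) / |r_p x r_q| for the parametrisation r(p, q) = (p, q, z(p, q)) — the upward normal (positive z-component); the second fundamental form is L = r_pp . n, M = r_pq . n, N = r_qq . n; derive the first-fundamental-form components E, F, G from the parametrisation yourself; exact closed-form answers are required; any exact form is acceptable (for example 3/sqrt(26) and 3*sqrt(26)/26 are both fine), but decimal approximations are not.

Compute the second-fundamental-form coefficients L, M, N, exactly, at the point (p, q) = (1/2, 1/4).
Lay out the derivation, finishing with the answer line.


z_p = 1/4, z_q = -1/2, z_pp = 3/2, z_pq = -1, z_qq = -2
E = 17/16, F = -1/8, G = 5/4; answer radicand W^2 = 21/16
unnormalised second-form numerators: l = 3/2, m = -1, n = -2; L = l/sqrt(21/16), and similarly M = m/sqrt(W^2), N = n/sqrt(W^2)

Answer: L = 2*sqrt(21)/7, M = -4*sqrt(21)/21, N = -8*sqrt(21)/21


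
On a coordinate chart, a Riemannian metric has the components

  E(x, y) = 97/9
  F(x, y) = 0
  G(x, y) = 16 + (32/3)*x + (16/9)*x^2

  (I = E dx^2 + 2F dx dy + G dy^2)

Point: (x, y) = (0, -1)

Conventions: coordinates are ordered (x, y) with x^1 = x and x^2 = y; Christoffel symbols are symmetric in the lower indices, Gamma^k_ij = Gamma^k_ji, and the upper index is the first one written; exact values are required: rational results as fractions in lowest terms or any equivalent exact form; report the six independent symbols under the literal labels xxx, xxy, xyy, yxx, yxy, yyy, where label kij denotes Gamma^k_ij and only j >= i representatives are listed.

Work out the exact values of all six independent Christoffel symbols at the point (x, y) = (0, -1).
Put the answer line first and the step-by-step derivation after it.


Answer: Gamma_xxx = 0, Gamma_xxy = 0, Gamma_xyy = -48/97, Gamma_yxx = 0, Gamma_yxy = 1/3, Gamma_yyy = 0

E = 97/9, F = 0, G = 16 at the point
E_x = 0, E_y = 0, F_x = 0, F_y = 0, G_x = 32/3, G_y = 0
EG - F^2 = 1552/9;  g^inv = (9/1552) * [[16, 0], [0, 97/9]]
first-kind symbols [ij,l] = (1/2)(d_i g_jl + d_j g_il - d_l g_ij): [xx,x] = E_x/2 = 0, [xx,y] = F_x - E_y/2 = 0, [xy,x] = E_y/2 = 0, [xy,y] = G_x/2 = 16/3, [yy,x] = F_y - G_x/2 = -16/3, [yy,y] = G_y/2 = 0
Gamma^x_ij = (G*[ij,x] - F*[ij,y])/(EG - F^2), Gamma^y_ij = (E*[ij,y] - F*[ij,x])/(EG - F^2)


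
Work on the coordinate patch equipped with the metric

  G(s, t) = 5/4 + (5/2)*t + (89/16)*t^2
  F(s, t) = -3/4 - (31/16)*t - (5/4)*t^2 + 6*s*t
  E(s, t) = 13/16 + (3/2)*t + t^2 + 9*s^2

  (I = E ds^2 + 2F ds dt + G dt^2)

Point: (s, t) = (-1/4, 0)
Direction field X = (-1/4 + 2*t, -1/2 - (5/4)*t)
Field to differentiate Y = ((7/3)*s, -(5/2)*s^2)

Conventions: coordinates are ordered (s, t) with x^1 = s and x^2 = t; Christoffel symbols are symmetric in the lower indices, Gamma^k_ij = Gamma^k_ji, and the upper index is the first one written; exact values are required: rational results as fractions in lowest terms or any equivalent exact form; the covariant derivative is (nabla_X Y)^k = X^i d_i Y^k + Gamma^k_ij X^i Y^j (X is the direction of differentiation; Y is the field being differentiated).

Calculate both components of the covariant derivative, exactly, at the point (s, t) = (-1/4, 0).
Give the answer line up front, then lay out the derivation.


Answer: (nabla_X Y)^s = -13751/14208, (nabla_X Y)^t = -2617/4736

E = 11/8, F = -3/4, G = 5/4 at the point
E_s = -9/2, E_t = 3/2, F_s = 0, F_t = -55/16, G_s = 0, G_t = 5/2
EG - F^2 = 37/32;  g^inv = (32/37) * [[5/4, 3/4], [3/4, 11/8]]
first-kind symbols [ij,l] = (1/2)(d_i g_jl + d_j g_il - d_l g_ij): [ss,s] = E_s/2 = -9/4, [ss,t] = F_s - E_t/2 = -3/4, [st,s] = E_t/2 = 3/4, [st,t] = G_s/2 = 0, [tt,s] = F_t - G_s/2 = -55/16, [tt,t] = G_t/2 = 5/4
Gamma^s_ij = (G*[ij,s] - F*[ij,t])/(EG - F^2), Gamma^t_ij = (E*[ij,t] - F*[ij,s])/(EG - F^2)
Gamma_sss = -108/37, Gamma_sst = 30/37, Gamma_stt = -215/74, Gamma_tss = -87/37, Gamma_tst = 18/37, Gamma_ttt = -55/74
X = (-1/4, -1/2), Y = (-7/12, -5/32) at the point


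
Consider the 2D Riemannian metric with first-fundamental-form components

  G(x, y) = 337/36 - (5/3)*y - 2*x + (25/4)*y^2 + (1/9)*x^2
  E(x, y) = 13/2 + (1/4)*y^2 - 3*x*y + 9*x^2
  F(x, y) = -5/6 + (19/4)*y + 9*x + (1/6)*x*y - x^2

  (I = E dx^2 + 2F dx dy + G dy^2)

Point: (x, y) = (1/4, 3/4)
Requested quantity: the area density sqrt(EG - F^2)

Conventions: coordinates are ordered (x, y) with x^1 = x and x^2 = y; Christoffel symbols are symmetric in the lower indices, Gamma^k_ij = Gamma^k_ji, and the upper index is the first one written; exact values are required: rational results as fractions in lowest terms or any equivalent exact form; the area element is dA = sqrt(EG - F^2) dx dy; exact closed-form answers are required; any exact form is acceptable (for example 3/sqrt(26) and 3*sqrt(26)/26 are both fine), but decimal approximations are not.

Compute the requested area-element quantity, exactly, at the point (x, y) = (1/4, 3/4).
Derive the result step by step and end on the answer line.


E = 425/64, F = 475/96, G = 6413/576; EG - F^2 = 607675/12288

Answer: sqrt(EG - F^2) = 5*sqrt(72921)/192


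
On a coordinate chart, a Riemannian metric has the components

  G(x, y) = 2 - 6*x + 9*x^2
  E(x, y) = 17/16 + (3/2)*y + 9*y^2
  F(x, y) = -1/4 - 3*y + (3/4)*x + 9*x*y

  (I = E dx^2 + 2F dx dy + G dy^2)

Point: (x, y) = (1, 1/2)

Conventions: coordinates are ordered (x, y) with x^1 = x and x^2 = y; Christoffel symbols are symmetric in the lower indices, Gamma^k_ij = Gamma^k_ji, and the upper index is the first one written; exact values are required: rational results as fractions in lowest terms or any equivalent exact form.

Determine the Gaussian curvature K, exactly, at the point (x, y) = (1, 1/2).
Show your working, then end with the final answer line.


E = 65/16, F = 7/2, G = 5, EG - F^2 = 129/16 at the point
E_x = 0, E_y = 21/2, F_x = 21/4, F_y = 6, G_x = 12, G_y = 0
E_yy = 18, F_xy = 9, G_xx = 18
The intrinsic route: Brioschi's K = (det M1 - det M2)/(EG - F^2)^2.
M1 = [[-E_yy/2 + F_xy - G_xx/2, E_x/2, F_x - E_y/2], [F_y - G_x/2, E, F], [G_y/2, F, G]] = [[-9, 0, 0], [0, 65/16, 7/2], [0, 7/2, 5]]; det M1 = -1161/16
M2 = [[0, E_y/2, G_x/2], [E_y/2, E, F], [G_x/2, F, G]] = [[0, 21/4, 6], [21/4, 65/16, 7/2], [6, 7/2, 5]]; det M2 = -1017/16
det M1 - det M2 = -9; K = -9 / (129/16)^2 = -256/1849

Answer: K = -256/1849


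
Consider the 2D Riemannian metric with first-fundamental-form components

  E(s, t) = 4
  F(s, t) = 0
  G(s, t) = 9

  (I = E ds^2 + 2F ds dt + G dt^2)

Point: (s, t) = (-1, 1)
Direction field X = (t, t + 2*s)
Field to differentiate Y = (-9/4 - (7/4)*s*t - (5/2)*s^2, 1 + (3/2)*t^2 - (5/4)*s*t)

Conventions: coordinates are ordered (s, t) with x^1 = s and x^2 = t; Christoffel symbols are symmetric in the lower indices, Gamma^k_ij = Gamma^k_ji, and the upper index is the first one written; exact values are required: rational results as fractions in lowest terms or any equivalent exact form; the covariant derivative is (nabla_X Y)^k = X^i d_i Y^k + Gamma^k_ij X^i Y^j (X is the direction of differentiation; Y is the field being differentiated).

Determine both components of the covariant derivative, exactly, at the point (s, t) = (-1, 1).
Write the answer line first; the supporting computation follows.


Answer: (nabla_X Y)^s = 3/2, (nabla_X Y)^t = -11/2

E = 4, F = 0, G = 9 at the point
E_s = 0, E_t = 0, F_s = 0, F_t = 0, G_s = 0, G_t = 0
EG - F^2 = 36;  g^inv = (1/36) * [[9, 0], [0, 4]]
first-kind symbols [ij,l] = (1/2)(d_i g_jl + d_j g_il - d_l g_ij): [ss,s] = E_s/2 = 0, [ss,t] = F_s - E_t/2 = 0, [st,s] = E_t/2 = 0, [st,t] = G_s/2 = 0, [tt,s] = F_t - G_s/2 = 0, [tt,t] = G_t/2 = 0
Gamma^s_ij = (G*[ij,s] - F*[ij,t])/(EG - F^2), Gamma^t_ij = (E*[ij,t] - F*[ij,s])/(EG - F^2)
Gamma_sss = 0, Gamma_sst = 0, Gamma_stt = 0, Gamma_tss = 0, Gamma_tst = 0, Gamma_ttt = 0
X = (1, -1), Y = (-3, 15/4) at the point


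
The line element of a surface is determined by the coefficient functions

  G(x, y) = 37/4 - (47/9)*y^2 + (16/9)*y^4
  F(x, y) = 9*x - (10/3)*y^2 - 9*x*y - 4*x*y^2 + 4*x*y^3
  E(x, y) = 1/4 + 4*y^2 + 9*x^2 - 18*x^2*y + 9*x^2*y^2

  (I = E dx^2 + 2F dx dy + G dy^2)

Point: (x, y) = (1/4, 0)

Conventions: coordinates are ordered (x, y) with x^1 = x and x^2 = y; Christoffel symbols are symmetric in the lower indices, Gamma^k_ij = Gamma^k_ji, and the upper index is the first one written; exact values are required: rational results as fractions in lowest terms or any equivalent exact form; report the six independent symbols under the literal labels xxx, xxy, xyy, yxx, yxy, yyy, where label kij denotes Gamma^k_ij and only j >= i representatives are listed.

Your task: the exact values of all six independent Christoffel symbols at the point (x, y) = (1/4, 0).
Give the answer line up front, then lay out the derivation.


Answer: Gamma_xxx = -45/157, Gamma_xxy = -333/157, Gamma_xyy = -1332/157, Gamma_yxx = 693/628, Gamma_yxy = 81/157, Gamma_yyy = 324/157

E = 13/16, F = 9/4, G = 37/4 at the point
E_x = 9/2, E_y = -9/8, F_x = 9, F_y = -9/4, G_x = 0, G_y = 0
EG - F^2 = 157/64;  g^inv = (64/157) * [[37/4, -9/4], [-9/4, 13/16]]
first-kind symbols [ij,l] = (1/2)(d_i g_jl + d_j g_il - d_l g_ij): [xx,x] = E_x/2 = 9/4, [xx,y] = F_x - E_y/2 = 153/16, [xy,x] = E_y/2 = -9/16, [xy,y] = G_x/2 = 0, [yy,x] = F_y - G_x/2 = -9/4, [yy,y] = G_y/2 = 0
Gamma^x_ij = (G*[ij,x] - F*[ij,y])/(EG - F^2), Gamma^y_ij = (E*[ij,y] - F*[ij,x])/(EG - F^2)


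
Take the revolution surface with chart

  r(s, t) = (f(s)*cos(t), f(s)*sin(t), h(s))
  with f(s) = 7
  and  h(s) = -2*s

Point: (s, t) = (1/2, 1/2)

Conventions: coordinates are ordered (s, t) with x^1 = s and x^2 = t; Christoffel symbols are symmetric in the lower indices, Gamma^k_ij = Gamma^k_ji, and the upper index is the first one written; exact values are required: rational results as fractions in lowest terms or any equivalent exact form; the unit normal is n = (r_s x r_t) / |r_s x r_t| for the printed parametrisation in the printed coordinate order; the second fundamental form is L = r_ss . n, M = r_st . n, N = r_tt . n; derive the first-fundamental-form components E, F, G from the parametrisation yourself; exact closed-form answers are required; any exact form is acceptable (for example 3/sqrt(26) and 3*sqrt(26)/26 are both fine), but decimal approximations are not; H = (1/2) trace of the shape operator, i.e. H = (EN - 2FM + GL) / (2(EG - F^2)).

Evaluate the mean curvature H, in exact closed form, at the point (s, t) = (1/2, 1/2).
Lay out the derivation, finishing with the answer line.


f = 7, f' = 0, f'' = 0, h' = -2, h'' = 0
E = 4, F = 0, G = 49; answer radicand W^2 = 4
unnormalised second-form numerators: l = 0, m = 0, n = -14; L = l/sqrt(4), and similarly M = m/sqrt(W^2), N = n/sqrt(W^2)
H = (E*n - 2*F*m + G*l) / (2*(EG - F^2)*sqrt(W^2)); E*n - 2*F*m + G*l = -56, EG - F^2 = 196, so H = (-1/7)/sqrt(4)

Answer: H = -1/14


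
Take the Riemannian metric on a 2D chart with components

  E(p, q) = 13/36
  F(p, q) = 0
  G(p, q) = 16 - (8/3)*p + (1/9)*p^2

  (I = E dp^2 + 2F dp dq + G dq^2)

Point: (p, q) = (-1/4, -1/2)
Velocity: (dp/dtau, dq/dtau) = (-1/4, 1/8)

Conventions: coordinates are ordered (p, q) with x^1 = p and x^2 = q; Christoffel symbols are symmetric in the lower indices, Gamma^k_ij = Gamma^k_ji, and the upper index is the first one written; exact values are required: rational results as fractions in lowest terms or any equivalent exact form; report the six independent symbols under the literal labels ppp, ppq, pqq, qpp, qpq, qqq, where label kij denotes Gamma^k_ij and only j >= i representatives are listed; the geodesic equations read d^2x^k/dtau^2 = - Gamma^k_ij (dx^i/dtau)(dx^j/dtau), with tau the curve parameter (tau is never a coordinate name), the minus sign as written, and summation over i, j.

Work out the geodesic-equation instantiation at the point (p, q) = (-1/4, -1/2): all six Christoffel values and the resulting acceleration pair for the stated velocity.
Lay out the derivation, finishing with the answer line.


E = 13/36, F = 0, G = 2401/144 at the point
E_p = 0, E_q = 0, F_p = 0, F_q = 0, G_p = -49/18, G_q = 0
EG - F^2 = 31213/5184;  g^inv = (5184/31213) * [[2401/144, 0], [0, 13/36]]
first-kind symbols [ij,l] = (1/2)(d_i g_jl + d_j g_il - d_l g_ij): [pp,p] = E_p/2 = 0, [pp,q] = F_p - E_q/2 = 0, [pq,p] = E_q/2 = 0, [pq,q] = G_p/2 = -49/36, [qq,p] = F_q - G_p/2 = 49/36, [qq,q] = G_q/2 = 0
Gamma^p_ij = (G*[ij,p] - F*[ij,q])/(EG - F^2), Gamma^q_ij = (E*[ij,q] - F*[ij,p])/(EG - F^2)
Gamma_ppp = 0, Gamma_ppq = 0, Gamma_pqq = 49/13, Gamma_qpp = 0, Gamma_qpq = -4/49, Gamma_qqq = 0
d^2p/dtau^2 = -(Gamma_ppp*(-1/4)^2 + 2*Gamma_ppq*(-1/4)*(1/8) + Gamma_pqq*(1/8)^2) = -49/832
d^2q/dtau^2 = -(Gamma_qpp*(-1/4)^2 + 2*Gamma_qpq*(-1/4)*(1/8) + Gamma_qqq*(1/8)^2) = -1/196

Answer: Gamma_ppp = 0, Gamma_ppq = 0, Gamma_pqq = 49/13, Gamma_qpp = 0, Gamma_qpq = -4/49, Gamma_qqq = 0; accelerations (d^2p/dtau^2, d^2q/dtau^2) = (-49/832, -1/196)


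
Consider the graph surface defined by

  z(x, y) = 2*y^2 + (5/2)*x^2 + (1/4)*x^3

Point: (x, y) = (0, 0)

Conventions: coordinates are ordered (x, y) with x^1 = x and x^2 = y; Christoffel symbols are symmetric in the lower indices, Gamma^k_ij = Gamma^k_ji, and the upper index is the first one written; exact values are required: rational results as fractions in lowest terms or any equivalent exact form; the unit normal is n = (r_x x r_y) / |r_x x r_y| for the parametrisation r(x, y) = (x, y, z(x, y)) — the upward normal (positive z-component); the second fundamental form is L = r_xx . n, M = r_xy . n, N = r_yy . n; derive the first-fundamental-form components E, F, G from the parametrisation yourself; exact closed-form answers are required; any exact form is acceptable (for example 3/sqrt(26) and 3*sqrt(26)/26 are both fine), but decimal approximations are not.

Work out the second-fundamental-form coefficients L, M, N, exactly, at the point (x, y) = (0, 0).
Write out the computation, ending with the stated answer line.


z_x = 0, z_y = 0, z_xx = 5, z_xy = 0, z_yy = 4
E = 1, F = 0, G = 1; answer radicand W^2 = 1
unnormalised second-form numerators: l = 5, m = 0, n = 4; L = l/sqrt(1), and similarly M = m/sqrt(W^2), N = n/sqrt(W^2)

Answer: L = 5, M = 0, N = 4


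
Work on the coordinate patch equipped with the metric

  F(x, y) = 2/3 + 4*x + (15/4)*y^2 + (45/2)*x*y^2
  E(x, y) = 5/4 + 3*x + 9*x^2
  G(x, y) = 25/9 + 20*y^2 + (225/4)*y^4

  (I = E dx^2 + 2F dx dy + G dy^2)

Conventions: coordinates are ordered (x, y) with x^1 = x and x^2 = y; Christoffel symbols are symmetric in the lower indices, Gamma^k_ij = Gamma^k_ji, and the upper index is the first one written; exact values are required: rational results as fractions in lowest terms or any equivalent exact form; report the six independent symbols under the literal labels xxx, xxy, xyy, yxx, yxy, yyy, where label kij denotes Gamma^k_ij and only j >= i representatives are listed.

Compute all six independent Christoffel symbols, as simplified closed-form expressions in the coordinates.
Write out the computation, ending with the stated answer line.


E = 5/4 + 3*x + 9*x^2; F = 2/3 + 4*x + (15/4)*y^2 + (45/2)*x*y^2; G = 25/9 + 20*y^2 + (225/4)*y^4
Gamma^k_ij = (1/2) g^{kl} (d_i g_jl + d_j g_il - d_l g_ij), with g^inv = (1/(EG-F^2)) [[G, -F], [-F, E]]
first partials: E_x = 3 + 18*x, E_y = 0, F_x = 4 + (45/2)*y^2, F_y = (15/2)*y + 45*x*y, G_x = 0, G_y = 40*y + 225*y^3
D = EG - F^2 = 109/36 + 3*x + 20*y^2 + 9*x^2 + (225/4)*y^4
expanded: Gamma^x_xx = (G E_x - 2F F_x + F E_y)/(2D), Gamma^x_xy = (G E_y - F G_x)/(2D), Gamma^x_yy = (2G F_y - G G_x - F G_y)/(2D), Gamma^y_xx = (2E F_x - E E_y - F E_x)/(2D), Gamma^y_xy = (E G_x - F E_y)/(2D), Gamma^y_yy = (E G_y - 2F F_y + F G_x)/(2D); substitute and cancel common factors

Answer: Gamma_xxx = (324*x + 54)/(324*x^2 + 108*x + 2025*y^4 + 720*y^2 + 109), Gamma_xxy = 0, Gamma_xyy = (1620*x*y + 270*y)/(324*x^2 + 108*x + 2025*y^4 + 720*y^2 + 109), Gamma_yxx = (810*y^2 + 144)/(324*x^2 + 108*x + 2025*y^4 + 720*y^2 + 109), Gamma_yxy = 0, Gamma_yyy = (4050*y^3 + 720*y)/(324*x^2 + 108*x + 2025*y^4 + 720*y^2 + 109)


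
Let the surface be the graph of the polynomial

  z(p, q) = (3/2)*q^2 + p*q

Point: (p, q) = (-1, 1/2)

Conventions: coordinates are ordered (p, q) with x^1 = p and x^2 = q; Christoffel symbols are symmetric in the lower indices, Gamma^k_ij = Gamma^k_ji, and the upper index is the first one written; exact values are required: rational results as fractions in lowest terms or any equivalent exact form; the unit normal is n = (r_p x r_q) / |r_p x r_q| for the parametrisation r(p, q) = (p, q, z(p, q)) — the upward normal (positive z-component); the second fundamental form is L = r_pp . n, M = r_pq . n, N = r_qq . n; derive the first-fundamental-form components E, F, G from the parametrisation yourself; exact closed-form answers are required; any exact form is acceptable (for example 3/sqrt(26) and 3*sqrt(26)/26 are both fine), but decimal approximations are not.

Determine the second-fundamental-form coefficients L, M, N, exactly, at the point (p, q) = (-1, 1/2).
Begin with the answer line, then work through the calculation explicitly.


Answer: L = 0, M = sqrt(6)/3, N = sqrt(6)

z_p = 1/2, z_q = 1/2, z_pp = 0, z_pq = 1, z_qq = 3
E = 5/4, F = 1/4, G = 5/4; answer radicand W^2 = 3/2
unnormalised second-form numerators: l = 0, m = 1, n = 3; L = l/sqrt(3/2), and similarly M = m/sqrt(W^2), N = n/sqrt(W^2)


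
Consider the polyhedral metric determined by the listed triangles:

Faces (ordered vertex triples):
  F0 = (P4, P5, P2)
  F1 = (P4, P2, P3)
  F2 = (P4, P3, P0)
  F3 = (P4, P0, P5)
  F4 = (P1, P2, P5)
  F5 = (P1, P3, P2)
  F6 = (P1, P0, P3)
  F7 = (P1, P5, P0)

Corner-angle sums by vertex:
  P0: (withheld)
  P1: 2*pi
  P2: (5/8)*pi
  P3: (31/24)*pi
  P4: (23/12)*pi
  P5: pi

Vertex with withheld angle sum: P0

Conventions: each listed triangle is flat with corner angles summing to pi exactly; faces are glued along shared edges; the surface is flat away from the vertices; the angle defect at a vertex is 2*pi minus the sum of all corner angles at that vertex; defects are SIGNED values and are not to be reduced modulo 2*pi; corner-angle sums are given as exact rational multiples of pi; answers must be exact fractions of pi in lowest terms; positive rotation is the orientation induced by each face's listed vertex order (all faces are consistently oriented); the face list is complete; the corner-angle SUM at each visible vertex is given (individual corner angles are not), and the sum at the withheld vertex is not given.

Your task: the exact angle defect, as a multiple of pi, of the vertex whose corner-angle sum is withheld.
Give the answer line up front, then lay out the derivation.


Answer: defect(P0) = (5/6)*pi

V = 6, E = 12, F = 8; chi = V - E + F = 2
Gauss-Bonnet: total defect = 2*pi*chi = 4*pi; visible defects sum to (19/6)*pi


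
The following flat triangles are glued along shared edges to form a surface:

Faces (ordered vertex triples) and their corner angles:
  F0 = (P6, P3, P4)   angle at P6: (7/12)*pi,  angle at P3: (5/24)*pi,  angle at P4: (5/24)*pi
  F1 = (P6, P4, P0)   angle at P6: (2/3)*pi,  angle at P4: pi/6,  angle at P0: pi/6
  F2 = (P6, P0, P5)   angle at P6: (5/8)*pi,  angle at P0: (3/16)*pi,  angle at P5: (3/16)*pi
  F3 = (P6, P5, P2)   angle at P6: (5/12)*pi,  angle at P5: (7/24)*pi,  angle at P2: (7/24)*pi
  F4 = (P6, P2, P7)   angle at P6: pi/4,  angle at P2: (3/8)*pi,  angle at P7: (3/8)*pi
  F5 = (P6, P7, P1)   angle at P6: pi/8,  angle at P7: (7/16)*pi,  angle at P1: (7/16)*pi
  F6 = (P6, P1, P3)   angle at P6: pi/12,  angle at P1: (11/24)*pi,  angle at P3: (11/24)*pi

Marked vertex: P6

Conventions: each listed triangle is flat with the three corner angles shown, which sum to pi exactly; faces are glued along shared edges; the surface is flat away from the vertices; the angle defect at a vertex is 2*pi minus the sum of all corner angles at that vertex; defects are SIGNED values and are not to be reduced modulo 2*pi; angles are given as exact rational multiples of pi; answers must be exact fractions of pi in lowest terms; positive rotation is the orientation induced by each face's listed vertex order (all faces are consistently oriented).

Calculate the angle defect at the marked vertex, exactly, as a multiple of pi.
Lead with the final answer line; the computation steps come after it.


Answer: defect(P6) = (-3/4)*pi

Sum of corner angles at P6: (11/4)*pi
defect = 2*pi - (11/4)*pi
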